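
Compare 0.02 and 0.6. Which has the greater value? 0.6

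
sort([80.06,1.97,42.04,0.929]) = [0.929,1.97,42.04,80.06]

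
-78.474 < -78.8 False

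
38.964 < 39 True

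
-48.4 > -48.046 False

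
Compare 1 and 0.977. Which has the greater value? 1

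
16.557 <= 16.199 False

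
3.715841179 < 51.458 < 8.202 False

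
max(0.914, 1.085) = 1.085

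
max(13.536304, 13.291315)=13.536304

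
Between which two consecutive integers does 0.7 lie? 0 and 1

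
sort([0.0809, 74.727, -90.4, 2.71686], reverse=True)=[74.727, 2.71686, 0.0809, -90.4]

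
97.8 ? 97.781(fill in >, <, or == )>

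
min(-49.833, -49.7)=-49.833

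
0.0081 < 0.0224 True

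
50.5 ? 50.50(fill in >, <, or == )==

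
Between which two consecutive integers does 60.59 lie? 60 and 61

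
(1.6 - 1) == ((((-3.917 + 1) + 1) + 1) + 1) False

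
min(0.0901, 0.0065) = 0.0065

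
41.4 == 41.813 False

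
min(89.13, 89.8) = 89.13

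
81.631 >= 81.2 True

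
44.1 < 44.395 True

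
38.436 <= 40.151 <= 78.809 True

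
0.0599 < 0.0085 False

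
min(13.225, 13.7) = 13.225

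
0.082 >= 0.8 False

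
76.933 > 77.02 False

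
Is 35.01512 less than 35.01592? Yes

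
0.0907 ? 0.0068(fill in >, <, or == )>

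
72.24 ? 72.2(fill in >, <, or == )>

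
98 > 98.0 False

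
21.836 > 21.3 True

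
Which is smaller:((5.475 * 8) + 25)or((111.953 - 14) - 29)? ((5.475 * 8) + 25)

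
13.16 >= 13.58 False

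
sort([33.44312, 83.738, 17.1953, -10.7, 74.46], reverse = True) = [83.738, 74.46, 33.44312, 17.1953, -10.7]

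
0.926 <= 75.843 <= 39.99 False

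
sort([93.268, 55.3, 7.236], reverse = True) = [93.268, 55.3, 7.236]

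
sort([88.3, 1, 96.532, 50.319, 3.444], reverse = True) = [96.532, 88.3, 50.319, 3.444, 1]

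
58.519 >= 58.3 True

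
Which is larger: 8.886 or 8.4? 8.886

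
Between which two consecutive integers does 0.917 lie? 0 and 1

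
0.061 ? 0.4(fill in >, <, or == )<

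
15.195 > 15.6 False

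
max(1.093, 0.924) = 1.093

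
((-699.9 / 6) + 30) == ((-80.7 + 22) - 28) False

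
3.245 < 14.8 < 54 True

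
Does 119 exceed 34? Yes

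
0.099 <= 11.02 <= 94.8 True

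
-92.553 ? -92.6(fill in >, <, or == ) >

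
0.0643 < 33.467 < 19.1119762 False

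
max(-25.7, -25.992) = -25.7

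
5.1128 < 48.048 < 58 True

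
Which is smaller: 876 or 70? 70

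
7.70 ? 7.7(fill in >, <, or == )==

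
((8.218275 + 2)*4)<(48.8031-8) False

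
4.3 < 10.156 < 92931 True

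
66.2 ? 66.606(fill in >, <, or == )<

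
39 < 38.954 False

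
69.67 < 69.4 False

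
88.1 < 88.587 True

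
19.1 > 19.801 False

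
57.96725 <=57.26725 False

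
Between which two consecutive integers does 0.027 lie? 0 and 1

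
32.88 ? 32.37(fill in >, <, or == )>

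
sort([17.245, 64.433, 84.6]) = [17.245, 64.433, 84.6]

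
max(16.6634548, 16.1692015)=16.6634548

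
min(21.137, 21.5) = 21.137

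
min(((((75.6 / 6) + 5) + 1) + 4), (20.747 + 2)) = 22.6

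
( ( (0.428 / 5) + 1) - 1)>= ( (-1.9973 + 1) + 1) True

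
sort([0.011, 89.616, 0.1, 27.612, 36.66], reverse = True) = [89.616, 36.66, 27.612, 0.1, 0.011]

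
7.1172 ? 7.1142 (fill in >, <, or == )>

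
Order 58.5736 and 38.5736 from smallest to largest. 38.5736, 58.5736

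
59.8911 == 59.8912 False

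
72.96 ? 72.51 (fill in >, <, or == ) >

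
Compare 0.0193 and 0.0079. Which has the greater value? 0.0193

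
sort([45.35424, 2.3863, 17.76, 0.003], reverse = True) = [45.35424, 17.76, 2.3863, 0.003]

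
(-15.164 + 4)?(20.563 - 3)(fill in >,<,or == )<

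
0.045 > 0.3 False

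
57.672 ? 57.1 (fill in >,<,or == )>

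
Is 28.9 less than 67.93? Yes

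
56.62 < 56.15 False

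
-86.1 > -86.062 False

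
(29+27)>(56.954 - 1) True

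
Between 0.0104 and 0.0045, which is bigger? 0.0104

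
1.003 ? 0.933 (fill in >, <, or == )>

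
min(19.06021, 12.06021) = 12.06021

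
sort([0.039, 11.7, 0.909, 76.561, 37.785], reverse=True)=[76.561, 37.785, 11.7, 0.909, 0.039]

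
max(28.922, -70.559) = 28.922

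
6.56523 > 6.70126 False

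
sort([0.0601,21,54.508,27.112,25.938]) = [0.0601,21,25.938,27.112,54.508]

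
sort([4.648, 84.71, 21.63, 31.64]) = [4.648, 21.63, 31.64, 84.71]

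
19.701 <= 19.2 False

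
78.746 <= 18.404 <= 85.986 False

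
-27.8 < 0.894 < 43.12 True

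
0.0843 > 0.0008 True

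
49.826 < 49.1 False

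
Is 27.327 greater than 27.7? No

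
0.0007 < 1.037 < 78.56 True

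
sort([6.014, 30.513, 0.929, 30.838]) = [0.929, 6.014, 30.513, 30.838]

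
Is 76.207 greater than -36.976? Yes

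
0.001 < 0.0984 True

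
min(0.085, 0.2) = 0.085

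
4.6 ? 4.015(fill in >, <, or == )>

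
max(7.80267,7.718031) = 7.80267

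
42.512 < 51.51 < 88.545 True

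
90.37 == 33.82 False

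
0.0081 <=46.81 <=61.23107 True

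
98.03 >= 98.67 False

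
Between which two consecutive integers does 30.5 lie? 30 and 31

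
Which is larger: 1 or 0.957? 1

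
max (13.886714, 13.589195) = 13.886714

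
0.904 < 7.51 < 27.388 True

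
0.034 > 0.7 False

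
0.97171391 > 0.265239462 True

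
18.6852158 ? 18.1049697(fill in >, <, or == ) >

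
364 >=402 False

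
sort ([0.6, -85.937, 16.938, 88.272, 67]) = [-85.937, 0.6, 16.938, 67, 88.272]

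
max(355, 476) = 476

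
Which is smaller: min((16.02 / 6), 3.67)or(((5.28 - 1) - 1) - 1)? (((5.28 - 1) - 1) - 1)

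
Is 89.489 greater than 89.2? Yes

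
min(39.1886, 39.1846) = 39.1846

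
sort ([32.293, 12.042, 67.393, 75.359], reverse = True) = [75.359, 67.393, 32.293, 12.042]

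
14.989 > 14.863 True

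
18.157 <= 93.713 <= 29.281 False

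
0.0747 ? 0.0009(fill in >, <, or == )>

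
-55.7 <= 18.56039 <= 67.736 True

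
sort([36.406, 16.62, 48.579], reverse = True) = [48.579, 36.406, 16.62]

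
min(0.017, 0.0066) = 0.0066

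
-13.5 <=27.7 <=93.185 True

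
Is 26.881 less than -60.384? No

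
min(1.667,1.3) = 1.3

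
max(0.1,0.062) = 0.1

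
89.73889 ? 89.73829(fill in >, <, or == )>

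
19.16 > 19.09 True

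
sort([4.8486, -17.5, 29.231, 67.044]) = [-17.5, 4.8486, 29.231, 67.044]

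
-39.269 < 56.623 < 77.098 True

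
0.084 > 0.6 False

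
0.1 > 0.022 True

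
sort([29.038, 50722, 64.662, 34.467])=[29.038, 34.467, 64.662, 50722]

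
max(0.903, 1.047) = 1.047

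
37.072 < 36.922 False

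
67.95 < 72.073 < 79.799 True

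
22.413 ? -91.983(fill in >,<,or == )>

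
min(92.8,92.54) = 92.54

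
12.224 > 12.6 False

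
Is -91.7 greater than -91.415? No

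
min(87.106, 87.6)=87.106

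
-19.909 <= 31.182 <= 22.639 False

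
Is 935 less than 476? No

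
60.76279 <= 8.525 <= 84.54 False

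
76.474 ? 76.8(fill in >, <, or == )<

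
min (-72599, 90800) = -72599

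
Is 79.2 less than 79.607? Yes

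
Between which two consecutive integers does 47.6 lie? 47 and 48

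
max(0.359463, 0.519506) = 0.519506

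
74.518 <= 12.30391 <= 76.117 False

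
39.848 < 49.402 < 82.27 True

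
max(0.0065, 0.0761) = 0.0761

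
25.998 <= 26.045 True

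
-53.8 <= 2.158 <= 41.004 True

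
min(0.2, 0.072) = 0.072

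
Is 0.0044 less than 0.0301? Yes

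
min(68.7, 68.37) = 68.37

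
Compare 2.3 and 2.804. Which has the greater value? 2.804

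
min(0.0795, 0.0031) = 0.0031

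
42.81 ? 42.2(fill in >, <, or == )>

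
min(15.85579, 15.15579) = 15.15579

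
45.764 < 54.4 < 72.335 True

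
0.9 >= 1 False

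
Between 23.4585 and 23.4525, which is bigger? 23.4585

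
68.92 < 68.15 False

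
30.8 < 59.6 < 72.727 True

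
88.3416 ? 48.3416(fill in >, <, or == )>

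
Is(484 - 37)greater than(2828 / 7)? Yes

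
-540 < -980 False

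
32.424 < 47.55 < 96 True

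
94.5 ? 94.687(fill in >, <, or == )<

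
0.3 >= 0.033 True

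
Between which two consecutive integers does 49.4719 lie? 49 and 50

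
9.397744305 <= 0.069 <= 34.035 False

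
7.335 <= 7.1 False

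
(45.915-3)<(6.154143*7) True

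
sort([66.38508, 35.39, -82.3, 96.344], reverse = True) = [96.344, 66.38508, 35.39, -82.3]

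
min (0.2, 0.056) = 0.056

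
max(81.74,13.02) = 81.74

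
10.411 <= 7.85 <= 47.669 False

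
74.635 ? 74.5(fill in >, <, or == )>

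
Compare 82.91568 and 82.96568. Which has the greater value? 82.96568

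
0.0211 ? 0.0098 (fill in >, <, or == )>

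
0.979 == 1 False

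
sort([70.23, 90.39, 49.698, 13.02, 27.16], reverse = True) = [90.39, 70.23, 49.698, 27.16, 13.02]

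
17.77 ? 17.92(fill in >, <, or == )<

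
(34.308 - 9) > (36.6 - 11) False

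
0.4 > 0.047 True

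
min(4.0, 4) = 4.0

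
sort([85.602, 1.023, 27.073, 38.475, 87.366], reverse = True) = [87.366, 85.602, 38.475, 27.073, 1.023]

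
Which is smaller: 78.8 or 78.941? 78.8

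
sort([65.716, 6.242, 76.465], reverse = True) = [76.465, 65.716, 6.242]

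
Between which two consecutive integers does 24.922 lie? 24 and 25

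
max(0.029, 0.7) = 0.7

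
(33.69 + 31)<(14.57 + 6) False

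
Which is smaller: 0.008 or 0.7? 0.008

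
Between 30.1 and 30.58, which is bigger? 30.58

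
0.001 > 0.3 False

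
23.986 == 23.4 False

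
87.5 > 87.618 False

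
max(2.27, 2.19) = 2.27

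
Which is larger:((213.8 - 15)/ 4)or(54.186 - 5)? ((213.8 - 15)/ 4)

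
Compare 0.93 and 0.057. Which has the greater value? 0.93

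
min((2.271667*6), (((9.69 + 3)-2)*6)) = 13.630002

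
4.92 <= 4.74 False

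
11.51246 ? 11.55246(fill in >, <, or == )<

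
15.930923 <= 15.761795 False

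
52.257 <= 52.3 True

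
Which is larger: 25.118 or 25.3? 25.3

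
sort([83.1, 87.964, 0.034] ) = [0.034, 83.1, 87.964]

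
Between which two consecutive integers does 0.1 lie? 0 and 1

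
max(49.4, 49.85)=49.85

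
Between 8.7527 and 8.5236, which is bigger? 8.7527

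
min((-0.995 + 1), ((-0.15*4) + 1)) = 0.005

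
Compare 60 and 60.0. They are equal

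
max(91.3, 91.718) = 91.718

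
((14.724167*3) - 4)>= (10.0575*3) True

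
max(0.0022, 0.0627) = 0.0627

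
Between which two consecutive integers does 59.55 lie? 59 and 60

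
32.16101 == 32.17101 False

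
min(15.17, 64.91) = 15.17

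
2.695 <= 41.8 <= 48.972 True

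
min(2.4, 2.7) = 2.4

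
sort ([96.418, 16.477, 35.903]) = [16.477, 35.903, 96.418]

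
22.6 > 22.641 False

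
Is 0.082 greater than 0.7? No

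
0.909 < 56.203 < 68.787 True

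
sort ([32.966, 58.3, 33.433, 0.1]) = [0.1, 32.966, 33.433, 58.3]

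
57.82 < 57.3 False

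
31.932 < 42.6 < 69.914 True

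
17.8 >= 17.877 False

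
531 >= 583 False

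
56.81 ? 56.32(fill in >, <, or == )>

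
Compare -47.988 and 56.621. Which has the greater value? 56.621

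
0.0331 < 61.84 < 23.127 False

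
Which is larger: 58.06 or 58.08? 58.08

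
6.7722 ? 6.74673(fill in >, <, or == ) >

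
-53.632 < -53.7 False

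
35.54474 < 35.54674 True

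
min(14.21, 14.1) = 14.1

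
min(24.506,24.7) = 24.506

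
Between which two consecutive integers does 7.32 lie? 7 and 8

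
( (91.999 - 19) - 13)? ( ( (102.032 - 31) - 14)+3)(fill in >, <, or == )<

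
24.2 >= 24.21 False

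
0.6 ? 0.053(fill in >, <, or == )>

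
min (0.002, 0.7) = 0.002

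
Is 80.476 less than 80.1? No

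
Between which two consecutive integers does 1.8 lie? 1 and 2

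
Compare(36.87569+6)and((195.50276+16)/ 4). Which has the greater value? ((195.50276+16)/ 4)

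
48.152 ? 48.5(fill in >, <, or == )<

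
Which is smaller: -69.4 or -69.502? -69.502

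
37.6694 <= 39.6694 True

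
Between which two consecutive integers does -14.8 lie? -15 and -14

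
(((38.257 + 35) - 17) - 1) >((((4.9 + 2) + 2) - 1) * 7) False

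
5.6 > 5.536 True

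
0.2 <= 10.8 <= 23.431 True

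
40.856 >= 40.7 True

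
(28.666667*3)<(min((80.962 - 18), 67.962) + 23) False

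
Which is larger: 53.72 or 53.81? 53.81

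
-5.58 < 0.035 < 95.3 True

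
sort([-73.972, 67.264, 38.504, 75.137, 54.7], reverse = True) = [75.137, 67.264, 54.7, 38.504, -73.972]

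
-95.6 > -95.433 False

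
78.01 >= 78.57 False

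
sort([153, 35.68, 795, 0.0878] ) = [0.0878, 35.68, 153, 795]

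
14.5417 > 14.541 True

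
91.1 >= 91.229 False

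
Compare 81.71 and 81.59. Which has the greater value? 81.71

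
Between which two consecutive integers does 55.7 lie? 55 and 56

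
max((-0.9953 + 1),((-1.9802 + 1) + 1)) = 0.0198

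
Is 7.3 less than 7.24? No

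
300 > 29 True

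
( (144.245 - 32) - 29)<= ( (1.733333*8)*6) False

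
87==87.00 True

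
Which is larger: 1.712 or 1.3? 1.712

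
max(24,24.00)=24.00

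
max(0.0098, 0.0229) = 0.0229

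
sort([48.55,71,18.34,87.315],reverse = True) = [87.315,71,48.55,18.34]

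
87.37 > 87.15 True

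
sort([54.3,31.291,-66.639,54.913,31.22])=[-66.639,31.22,31.291,54.3,54.913]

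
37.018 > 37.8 False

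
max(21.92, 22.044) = 22.044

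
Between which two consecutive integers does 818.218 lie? 818 and 819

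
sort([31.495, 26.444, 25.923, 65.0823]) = [25.923, 26.444, 31.495, 65.0823]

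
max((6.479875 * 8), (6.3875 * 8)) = 51.839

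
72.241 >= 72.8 False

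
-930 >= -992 True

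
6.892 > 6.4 True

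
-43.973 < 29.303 True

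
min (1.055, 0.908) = 0.908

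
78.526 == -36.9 False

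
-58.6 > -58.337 False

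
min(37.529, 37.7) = 37.529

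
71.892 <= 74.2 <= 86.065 True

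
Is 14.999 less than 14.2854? No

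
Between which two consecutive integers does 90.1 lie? 90 and 91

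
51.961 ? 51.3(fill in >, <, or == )>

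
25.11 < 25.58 True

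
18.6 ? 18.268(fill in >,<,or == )>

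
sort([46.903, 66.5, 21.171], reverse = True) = [66.5, 46.903, 21.171]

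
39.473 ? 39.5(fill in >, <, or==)<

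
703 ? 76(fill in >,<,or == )>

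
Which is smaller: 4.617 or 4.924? 4.617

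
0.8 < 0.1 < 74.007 False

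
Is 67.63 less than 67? No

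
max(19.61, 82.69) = 82.69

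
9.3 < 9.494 True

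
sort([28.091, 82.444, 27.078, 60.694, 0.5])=[0.5, 27.078, 28.091, 60.694, 82.444]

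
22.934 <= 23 True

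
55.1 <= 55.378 True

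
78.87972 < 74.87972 False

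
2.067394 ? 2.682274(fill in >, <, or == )<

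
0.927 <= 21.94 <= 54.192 True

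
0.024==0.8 False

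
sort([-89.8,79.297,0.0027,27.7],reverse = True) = [79.297,27.7,0.0027,-89.8]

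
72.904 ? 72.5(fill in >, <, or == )>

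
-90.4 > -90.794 True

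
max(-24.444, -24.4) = -24.4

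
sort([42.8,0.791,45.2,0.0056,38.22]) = [0.0056,0.791,38.22,42.8,45.2]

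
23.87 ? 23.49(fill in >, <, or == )>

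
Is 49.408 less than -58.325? No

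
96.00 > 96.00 False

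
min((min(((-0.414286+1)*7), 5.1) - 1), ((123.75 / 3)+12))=3.099998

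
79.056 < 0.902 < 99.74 False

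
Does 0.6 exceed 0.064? Yes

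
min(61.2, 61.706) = 61.2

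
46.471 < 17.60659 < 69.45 False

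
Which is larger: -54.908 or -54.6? -54.6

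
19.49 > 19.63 False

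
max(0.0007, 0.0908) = 0.0908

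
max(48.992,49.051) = 49.051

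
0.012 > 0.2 False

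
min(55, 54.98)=54.98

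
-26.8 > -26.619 False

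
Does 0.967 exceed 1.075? No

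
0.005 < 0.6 True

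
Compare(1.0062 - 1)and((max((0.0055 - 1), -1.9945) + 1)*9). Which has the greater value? ((max((0.0055 - 1), -1.9945) + 1)*9)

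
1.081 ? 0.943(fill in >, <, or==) >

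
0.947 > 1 False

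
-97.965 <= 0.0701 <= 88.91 True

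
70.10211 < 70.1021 False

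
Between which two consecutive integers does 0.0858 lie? 0 and 1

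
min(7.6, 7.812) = 7.6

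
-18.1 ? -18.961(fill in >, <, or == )>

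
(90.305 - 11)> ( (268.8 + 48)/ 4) True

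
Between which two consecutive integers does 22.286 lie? 22 and 23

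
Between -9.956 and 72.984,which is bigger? 72.984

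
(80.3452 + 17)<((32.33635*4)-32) True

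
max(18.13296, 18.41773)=18.41773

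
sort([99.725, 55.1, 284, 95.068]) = [55.1, 95.068, 99.725, 284]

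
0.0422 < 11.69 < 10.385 False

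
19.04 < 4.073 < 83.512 False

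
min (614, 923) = 614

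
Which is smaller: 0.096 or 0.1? 0.096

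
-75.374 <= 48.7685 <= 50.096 True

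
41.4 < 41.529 True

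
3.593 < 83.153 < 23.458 False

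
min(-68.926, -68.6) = -68.926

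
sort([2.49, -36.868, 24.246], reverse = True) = [24.246, 2.49, -36.868]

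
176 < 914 True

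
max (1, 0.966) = 1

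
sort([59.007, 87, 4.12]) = [4.12, 59.007, 87]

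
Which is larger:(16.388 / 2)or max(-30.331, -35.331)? (16.388 / 2)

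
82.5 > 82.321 True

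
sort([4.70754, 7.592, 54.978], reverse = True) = [54.978, 7.592, 4.70754]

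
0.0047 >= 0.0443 False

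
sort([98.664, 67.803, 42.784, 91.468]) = [42.784, 67.803, 91.468, 98.664]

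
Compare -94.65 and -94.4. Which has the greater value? -94.4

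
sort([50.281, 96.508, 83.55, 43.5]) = [43.5, 50.281, 83.55, 96.508]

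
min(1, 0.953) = 0.953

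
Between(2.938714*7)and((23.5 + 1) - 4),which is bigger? (2.938714*7)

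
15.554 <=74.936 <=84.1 True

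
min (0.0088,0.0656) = 0.0088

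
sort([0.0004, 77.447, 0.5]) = [0.0004, 0.5, 77.447]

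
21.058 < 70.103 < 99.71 True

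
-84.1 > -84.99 True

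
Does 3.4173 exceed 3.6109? No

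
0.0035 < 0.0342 True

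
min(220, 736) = 220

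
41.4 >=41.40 True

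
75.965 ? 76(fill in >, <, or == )<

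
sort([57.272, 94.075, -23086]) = [-23086, 57.272, 94.075]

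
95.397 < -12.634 False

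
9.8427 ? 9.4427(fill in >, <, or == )>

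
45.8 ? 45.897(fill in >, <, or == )<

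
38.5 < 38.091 False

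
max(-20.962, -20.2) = -20.2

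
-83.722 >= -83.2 False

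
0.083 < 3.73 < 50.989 True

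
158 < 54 False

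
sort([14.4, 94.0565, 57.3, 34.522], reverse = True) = [94.0565, 57.3, 34.522, 14.4]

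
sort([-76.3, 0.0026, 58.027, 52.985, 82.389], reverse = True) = [82.389, 58.027, 52.985, 0.0026, -76.3]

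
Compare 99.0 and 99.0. They are equal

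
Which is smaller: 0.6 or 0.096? 0.096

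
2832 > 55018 False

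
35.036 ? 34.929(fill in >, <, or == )>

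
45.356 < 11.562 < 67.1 False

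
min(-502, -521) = -521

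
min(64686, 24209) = 24209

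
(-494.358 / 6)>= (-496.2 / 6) True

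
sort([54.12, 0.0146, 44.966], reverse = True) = [54.12, 44.966, 0.0146]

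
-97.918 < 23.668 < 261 True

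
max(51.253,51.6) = 51.6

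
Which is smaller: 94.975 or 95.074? 94.975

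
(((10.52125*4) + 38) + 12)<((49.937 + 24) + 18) False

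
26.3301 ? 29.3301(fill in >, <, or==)<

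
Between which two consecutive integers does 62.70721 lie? 62 and 63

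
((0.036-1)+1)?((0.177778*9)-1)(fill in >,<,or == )<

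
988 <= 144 False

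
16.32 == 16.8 False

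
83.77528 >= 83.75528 True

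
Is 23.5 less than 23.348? No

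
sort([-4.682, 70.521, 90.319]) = [-4.682, 70.521, 90.319]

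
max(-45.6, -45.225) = -45.225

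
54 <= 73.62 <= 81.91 True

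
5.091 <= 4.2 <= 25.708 False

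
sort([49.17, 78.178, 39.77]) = [39.77, 49.17, 78.178]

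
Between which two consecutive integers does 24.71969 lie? 24 and 25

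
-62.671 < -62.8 False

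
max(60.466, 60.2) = 60.466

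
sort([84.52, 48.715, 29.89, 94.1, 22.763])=[22.763, 29.89, 48.715, 84.52, 94.1]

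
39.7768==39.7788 False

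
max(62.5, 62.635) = 62.635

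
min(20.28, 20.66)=20.28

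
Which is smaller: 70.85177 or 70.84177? 70.84177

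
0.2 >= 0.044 True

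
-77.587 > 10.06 False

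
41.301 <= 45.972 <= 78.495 True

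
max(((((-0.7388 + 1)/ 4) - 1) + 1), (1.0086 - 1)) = 0.0653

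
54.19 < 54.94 True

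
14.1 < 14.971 True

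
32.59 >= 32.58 True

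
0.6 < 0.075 False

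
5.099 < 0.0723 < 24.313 False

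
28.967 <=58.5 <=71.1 True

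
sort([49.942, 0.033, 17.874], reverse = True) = [49.942, 17.874, 0.033]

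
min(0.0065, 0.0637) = 0.0065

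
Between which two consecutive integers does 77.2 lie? 77 and 78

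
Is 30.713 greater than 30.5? Yes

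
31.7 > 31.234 True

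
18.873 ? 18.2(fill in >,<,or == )>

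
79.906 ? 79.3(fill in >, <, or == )>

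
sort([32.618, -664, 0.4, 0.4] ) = [-664, 0.4, 0.4, 32.618]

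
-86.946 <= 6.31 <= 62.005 True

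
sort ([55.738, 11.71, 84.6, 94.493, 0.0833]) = [0.0833, 11.71, 55.738, 84.6, 94.493]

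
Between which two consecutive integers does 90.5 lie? 90 and 91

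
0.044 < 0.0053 False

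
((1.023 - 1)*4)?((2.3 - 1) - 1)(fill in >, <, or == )<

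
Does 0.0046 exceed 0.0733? No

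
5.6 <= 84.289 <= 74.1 False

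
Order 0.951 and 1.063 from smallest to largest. 0.951, 1.063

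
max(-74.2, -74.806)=-74.2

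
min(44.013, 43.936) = 43.936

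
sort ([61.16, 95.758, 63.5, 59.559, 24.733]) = [24.733, 59.559, 61.16, 63.5, 95.758]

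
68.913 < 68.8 False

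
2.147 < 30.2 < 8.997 False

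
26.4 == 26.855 False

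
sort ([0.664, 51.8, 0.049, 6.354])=[0.049, 0.664, 6.354, 51.8]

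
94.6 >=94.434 True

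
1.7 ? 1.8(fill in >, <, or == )<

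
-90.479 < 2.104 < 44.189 True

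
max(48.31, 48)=48.31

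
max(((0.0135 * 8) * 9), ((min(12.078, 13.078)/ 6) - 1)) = 1.013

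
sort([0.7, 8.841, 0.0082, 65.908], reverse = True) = [65.908, 8.841, 0.7, 0.0082]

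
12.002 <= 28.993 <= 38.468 True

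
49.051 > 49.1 False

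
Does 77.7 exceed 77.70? No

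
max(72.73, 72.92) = 72.92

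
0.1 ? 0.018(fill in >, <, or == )>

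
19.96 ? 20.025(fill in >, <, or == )<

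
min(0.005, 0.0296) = 0.005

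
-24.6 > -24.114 False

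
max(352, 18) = 352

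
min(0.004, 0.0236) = 0.004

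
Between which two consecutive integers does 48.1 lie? 48 and 49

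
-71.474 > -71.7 True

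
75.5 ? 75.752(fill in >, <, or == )<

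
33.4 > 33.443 False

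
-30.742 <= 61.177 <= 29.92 False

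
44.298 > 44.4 False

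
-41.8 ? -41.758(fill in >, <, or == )<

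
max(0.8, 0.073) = 0.8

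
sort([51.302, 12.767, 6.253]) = [6.253, 12.767, 51.302]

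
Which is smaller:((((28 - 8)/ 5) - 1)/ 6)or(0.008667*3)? (0.008667*3)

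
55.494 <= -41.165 False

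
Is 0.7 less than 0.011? No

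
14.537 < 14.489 False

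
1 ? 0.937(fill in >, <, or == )>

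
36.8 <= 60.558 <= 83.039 True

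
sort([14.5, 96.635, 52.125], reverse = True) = [96.635, 52.125, 14.5]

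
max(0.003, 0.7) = 0.7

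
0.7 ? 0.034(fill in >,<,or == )>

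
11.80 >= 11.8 True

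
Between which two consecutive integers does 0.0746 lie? 0 and 1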